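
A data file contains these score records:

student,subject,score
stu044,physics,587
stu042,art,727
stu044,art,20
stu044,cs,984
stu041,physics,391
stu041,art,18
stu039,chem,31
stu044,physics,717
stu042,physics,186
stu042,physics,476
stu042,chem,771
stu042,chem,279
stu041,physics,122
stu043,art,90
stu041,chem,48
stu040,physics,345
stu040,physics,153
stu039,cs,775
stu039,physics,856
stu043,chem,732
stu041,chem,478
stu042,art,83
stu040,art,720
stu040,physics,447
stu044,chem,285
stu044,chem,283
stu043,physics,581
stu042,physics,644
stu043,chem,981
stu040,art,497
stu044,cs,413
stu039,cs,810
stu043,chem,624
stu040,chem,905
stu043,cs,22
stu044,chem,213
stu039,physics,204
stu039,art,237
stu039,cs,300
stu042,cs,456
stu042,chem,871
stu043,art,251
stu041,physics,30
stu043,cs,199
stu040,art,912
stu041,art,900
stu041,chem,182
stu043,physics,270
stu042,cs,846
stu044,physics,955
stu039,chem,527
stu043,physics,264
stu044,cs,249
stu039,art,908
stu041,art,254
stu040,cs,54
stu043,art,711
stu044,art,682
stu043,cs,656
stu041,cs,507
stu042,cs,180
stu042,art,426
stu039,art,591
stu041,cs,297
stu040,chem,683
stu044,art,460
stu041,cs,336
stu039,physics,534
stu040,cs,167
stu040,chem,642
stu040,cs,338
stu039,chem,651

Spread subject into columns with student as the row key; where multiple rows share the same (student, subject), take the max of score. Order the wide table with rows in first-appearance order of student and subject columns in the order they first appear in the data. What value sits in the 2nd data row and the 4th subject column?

871

With rows in first-appearance order of student, row 2 is student=stu042. subject columns in first-appearance order: physics, art, cs, chem; column 4 is chem.
Long rows with student=stu042, subject=chem: max(771, 279, 871) = 871.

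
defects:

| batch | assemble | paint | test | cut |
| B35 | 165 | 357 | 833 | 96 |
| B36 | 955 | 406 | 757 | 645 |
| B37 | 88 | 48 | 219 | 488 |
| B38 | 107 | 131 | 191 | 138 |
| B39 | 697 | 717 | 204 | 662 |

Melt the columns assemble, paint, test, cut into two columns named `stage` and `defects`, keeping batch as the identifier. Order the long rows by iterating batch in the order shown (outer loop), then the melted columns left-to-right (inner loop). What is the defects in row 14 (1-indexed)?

131

20 rows total (5 × 4). Row 14: index ⌊(14-1)/4⌋ = 3 into batch → B38; (14-1) mod 4 = 1 into the melted columns → paint.
So row 14 is (B38, paint, 131); defects = 131.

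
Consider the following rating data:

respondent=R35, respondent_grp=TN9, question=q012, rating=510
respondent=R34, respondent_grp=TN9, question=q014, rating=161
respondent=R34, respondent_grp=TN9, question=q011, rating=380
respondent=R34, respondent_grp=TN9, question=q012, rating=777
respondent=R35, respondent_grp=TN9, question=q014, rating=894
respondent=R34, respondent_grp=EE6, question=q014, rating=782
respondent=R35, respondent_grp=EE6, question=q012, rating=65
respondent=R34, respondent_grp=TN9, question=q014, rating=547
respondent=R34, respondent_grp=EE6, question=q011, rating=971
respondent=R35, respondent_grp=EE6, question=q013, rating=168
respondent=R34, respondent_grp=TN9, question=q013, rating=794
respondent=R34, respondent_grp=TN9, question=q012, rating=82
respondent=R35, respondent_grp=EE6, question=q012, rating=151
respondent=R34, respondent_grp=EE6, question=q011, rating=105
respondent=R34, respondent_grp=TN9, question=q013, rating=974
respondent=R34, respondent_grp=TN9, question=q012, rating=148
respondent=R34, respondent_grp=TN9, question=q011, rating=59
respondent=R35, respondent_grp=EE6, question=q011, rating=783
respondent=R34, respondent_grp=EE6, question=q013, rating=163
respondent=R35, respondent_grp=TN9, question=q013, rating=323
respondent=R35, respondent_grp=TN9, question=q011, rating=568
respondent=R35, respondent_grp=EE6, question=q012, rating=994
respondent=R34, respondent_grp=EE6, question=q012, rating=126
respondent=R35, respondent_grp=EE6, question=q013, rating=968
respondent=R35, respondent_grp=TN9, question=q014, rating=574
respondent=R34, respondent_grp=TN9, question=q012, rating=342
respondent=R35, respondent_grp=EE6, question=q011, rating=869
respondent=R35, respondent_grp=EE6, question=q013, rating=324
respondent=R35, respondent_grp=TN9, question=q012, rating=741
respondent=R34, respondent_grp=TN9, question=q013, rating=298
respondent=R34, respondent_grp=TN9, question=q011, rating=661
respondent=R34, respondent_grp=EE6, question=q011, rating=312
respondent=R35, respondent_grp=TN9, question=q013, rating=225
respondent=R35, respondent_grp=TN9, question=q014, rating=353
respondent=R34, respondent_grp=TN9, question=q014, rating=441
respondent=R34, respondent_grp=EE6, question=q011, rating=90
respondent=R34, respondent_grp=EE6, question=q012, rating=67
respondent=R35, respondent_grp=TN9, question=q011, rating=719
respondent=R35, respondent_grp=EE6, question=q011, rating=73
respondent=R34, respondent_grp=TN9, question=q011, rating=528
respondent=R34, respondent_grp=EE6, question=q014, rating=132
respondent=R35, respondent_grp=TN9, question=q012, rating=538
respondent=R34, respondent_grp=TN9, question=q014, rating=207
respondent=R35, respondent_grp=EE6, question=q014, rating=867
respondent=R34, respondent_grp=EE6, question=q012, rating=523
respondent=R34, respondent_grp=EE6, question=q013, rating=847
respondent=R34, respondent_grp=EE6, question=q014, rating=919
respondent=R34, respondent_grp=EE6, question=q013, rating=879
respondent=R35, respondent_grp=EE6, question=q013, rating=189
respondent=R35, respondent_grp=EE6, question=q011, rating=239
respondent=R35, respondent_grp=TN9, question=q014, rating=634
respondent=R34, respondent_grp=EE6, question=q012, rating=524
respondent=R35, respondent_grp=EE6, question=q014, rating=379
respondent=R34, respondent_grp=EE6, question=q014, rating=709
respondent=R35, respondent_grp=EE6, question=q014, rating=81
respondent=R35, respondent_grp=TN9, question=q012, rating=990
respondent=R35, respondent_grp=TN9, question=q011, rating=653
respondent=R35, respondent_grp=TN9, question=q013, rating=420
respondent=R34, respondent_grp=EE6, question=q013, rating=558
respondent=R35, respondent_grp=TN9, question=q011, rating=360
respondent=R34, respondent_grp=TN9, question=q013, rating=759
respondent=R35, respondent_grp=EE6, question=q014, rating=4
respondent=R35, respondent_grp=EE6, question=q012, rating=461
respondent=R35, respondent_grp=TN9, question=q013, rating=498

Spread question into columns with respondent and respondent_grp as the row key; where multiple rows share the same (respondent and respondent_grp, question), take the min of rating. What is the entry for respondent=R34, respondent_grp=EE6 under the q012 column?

Rows with respondent=R34, respondent_grp=EE6 and question=q012: rating values are 126, 67, 523, 524.
min(126, 67, 523, 524) = 67.

67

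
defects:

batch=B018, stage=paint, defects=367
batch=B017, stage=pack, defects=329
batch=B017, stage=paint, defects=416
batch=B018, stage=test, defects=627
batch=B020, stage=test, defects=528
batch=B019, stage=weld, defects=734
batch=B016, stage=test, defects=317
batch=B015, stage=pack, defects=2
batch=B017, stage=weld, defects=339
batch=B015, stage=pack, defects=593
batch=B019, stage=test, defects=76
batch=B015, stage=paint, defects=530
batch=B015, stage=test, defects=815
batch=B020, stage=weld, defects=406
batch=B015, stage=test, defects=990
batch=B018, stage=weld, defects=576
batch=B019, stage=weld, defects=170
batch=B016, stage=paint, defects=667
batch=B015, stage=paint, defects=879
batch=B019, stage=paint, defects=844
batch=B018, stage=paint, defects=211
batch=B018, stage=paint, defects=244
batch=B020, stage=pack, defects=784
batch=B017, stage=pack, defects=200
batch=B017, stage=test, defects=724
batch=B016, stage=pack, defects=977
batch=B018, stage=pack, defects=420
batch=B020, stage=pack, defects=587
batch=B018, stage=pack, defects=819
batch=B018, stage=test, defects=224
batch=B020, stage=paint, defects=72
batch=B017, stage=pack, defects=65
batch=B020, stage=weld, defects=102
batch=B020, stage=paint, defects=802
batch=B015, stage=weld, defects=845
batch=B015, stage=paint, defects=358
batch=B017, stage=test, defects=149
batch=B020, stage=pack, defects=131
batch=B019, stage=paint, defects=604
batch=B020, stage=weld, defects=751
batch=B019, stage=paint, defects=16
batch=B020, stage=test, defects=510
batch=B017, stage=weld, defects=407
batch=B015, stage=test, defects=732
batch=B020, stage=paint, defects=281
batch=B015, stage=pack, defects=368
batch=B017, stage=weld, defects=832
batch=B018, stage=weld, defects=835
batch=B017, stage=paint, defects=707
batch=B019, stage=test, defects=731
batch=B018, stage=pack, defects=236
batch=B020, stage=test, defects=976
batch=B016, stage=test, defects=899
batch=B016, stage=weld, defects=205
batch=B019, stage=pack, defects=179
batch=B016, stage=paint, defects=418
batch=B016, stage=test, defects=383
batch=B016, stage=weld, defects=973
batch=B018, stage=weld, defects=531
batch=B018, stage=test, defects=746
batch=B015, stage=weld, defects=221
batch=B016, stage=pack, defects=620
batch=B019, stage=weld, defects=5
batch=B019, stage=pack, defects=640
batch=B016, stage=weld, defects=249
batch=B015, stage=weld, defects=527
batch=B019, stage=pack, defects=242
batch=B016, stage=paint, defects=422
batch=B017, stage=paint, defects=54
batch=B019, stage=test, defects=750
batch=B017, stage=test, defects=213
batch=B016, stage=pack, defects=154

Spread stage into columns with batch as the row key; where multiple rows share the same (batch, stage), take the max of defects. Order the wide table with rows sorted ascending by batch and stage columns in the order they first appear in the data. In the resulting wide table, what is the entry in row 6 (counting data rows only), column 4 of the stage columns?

751

With rows sorted ascending by batch, row 6 is batch=B020. stage columns in first-appearance order: paint, pack, test, weld; column 4 is weld.
Long rows with batch=B020, stage=weld: max(406, 102, 751) = 751.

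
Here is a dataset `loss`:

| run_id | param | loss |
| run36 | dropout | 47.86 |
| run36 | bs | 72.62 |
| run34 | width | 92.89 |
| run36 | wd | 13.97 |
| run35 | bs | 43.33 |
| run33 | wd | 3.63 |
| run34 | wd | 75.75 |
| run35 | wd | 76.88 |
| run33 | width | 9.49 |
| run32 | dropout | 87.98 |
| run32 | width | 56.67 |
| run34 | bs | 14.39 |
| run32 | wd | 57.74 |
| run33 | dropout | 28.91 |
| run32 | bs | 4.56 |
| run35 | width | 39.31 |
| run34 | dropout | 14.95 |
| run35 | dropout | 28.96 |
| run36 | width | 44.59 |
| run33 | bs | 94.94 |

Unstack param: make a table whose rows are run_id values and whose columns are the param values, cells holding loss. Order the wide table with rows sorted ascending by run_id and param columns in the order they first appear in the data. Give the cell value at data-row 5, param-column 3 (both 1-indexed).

With rows sorted ascending by run_id, row 5 is run_id=run36. param columns in first-appearance order: dropout, bs, width, wd; column 3 is width.
Long rows with run_id=run36, param=width: loss = 44.59.

44.59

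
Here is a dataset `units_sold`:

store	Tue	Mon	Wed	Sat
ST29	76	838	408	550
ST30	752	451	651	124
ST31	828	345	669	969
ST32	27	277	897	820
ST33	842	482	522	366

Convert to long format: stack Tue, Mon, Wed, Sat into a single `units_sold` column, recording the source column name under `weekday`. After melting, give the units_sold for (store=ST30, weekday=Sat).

Unpivoting turns each (store, wide-column) pair into one long row.
The wide cell at row ST30, column Sat holds 124, so the long row (ST30, Sat) has units_sold=124.

124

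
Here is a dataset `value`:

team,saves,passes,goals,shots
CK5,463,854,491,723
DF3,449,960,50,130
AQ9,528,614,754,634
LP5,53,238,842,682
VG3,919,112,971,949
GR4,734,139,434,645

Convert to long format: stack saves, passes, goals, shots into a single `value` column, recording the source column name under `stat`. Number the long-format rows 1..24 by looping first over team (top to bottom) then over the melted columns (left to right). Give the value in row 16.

24 rows total (6 × 4). Row 16: index ⌊(16-1)/4⌋ = 3 into team → LP5; (16-1) mod 4 = 3 into the melted columns → shots.
So row 16 is (LP5, shots, 682); value = 682.

682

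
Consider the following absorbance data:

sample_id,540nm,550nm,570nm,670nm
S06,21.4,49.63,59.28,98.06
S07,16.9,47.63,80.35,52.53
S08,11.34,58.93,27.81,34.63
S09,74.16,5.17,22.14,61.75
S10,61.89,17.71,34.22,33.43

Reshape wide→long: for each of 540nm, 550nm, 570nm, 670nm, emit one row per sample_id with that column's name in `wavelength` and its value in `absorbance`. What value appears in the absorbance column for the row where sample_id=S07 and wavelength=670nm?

Unpivoting turns each (sample_id, wide-column) pair into one long row.
The wide cell at row S07, column 670nm holds 52.53, so the long row (S07, 670nm) has absorbance=52.53.

52.53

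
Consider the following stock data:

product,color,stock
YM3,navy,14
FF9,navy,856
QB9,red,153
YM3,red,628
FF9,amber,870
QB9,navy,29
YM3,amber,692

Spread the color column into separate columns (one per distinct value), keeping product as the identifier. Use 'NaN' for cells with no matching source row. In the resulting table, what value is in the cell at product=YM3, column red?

The long row with product=YM3, color=red has stock=628.

628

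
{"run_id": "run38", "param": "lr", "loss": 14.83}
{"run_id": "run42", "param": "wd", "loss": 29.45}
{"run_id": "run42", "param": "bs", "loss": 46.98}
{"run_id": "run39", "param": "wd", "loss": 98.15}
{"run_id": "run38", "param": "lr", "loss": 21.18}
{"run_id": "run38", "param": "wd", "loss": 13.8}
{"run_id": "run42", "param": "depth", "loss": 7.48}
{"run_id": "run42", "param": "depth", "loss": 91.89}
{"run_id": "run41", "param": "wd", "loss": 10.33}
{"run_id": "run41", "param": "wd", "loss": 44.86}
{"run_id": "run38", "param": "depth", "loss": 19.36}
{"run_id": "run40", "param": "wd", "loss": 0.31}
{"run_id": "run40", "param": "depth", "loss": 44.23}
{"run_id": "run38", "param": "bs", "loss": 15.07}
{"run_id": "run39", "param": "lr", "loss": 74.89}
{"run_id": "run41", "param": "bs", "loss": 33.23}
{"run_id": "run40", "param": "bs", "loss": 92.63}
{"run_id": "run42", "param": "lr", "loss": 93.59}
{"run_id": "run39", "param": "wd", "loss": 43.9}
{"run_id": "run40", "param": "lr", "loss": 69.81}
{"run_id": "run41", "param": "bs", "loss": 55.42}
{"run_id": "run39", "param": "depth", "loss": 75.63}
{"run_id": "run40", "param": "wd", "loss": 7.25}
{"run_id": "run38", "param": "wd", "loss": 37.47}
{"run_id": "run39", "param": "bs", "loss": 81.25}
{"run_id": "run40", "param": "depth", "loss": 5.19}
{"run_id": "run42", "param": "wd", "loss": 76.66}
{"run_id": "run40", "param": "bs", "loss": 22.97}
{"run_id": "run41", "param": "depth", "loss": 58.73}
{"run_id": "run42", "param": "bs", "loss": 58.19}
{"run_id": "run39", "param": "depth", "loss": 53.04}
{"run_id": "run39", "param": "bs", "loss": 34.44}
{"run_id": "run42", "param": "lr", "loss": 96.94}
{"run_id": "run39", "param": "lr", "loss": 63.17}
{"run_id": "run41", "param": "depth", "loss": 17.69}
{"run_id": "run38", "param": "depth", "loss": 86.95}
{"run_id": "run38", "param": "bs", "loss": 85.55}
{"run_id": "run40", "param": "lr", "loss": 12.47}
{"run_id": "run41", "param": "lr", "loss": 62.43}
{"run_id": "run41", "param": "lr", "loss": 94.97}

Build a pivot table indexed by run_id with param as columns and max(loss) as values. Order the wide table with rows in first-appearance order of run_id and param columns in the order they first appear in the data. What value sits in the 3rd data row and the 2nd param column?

With rows in first-appearance order of run_id, row 3 is run_id=run39. param columns in first-appearance order: lr, wd, bs, depth; column 2 is wd.
Long rows with run_id=run39, param=wd: max(98.15, 43.9) = 98.15.

98.15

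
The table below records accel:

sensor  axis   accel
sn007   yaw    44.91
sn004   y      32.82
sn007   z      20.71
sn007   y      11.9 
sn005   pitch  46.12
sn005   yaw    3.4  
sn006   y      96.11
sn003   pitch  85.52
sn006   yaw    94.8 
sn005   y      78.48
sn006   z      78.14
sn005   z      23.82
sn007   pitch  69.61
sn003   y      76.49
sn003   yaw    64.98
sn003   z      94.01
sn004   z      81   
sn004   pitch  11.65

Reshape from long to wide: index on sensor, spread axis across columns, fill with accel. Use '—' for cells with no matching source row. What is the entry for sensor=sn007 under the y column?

11.9

The long row with sensor=sn007, axis=y has accel=11.9.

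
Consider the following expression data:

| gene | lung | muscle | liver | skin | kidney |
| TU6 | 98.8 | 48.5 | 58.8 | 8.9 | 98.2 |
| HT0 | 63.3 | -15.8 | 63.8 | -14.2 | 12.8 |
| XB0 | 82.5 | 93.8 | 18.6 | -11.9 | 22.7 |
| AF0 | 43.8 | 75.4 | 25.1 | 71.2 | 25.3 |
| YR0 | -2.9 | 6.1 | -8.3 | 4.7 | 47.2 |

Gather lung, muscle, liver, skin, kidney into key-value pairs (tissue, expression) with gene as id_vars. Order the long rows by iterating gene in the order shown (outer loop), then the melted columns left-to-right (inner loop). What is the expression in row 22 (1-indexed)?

6.1

25 rows total (5 × 5). Row 22: index ⌊(22-1)/5⌋ = 4 into gene → YR0; (22-1) mod 5 = 1 into the melted columns → muscle.
So row 22 is (YR0, muscle, 6.1); expression = 6.1.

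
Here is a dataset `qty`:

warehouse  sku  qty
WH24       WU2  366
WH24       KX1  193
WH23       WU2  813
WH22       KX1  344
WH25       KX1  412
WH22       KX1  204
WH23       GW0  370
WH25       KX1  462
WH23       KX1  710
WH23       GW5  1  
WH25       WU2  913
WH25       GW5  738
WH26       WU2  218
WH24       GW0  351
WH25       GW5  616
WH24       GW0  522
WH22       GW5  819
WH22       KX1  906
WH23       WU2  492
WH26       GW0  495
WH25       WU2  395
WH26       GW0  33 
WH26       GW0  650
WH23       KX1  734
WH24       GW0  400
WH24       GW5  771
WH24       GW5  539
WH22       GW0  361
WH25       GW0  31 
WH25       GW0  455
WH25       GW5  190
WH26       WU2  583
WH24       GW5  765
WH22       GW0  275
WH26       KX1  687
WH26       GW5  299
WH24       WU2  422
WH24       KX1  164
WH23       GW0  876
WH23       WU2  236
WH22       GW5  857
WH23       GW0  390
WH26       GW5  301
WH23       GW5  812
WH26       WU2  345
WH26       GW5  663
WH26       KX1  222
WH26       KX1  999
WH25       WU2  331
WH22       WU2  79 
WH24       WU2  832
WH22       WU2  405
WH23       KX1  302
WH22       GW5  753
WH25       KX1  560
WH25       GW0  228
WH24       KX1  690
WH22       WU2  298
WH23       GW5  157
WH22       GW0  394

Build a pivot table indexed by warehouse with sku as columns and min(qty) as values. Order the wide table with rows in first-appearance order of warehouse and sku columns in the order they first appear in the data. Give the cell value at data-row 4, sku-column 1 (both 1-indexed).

331

With rows in first-appearance order of warehouse, row 4 is warehouse=WH25. sku columns in first-appearance order: WU2, KX1, GW0, GW5; column 1 is WU2.
Long rows with warehouse=WH25, sku=WU2: min(913, 395, 331) = 331.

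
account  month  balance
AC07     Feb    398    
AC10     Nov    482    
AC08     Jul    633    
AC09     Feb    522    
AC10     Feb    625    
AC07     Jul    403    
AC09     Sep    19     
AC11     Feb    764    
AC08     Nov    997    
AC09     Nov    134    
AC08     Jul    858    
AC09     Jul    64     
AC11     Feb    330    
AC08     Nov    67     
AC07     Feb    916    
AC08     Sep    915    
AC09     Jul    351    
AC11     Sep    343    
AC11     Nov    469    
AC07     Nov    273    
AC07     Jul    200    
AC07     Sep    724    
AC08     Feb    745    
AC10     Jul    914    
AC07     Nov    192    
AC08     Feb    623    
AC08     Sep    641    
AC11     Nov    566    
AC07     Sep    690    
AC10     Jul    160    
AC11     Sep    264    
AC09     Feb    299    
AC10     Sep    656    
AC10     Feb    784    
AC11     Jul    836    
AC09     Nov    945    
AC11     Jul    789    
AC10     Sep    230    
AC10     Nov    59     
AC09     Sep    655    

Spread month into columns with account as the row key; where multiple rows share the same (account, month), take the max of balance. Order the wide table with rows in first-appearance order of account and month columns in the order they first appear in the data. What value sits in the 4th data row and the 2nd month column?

945

With rows in first-appearance order of account, row 4 is account=AC09. month columns in first-appearance order: Feb, Nov, Jul, Sep; column 2 is Nov.
Long rows with account=AC09, month=Nov: max(134, 945) = 945.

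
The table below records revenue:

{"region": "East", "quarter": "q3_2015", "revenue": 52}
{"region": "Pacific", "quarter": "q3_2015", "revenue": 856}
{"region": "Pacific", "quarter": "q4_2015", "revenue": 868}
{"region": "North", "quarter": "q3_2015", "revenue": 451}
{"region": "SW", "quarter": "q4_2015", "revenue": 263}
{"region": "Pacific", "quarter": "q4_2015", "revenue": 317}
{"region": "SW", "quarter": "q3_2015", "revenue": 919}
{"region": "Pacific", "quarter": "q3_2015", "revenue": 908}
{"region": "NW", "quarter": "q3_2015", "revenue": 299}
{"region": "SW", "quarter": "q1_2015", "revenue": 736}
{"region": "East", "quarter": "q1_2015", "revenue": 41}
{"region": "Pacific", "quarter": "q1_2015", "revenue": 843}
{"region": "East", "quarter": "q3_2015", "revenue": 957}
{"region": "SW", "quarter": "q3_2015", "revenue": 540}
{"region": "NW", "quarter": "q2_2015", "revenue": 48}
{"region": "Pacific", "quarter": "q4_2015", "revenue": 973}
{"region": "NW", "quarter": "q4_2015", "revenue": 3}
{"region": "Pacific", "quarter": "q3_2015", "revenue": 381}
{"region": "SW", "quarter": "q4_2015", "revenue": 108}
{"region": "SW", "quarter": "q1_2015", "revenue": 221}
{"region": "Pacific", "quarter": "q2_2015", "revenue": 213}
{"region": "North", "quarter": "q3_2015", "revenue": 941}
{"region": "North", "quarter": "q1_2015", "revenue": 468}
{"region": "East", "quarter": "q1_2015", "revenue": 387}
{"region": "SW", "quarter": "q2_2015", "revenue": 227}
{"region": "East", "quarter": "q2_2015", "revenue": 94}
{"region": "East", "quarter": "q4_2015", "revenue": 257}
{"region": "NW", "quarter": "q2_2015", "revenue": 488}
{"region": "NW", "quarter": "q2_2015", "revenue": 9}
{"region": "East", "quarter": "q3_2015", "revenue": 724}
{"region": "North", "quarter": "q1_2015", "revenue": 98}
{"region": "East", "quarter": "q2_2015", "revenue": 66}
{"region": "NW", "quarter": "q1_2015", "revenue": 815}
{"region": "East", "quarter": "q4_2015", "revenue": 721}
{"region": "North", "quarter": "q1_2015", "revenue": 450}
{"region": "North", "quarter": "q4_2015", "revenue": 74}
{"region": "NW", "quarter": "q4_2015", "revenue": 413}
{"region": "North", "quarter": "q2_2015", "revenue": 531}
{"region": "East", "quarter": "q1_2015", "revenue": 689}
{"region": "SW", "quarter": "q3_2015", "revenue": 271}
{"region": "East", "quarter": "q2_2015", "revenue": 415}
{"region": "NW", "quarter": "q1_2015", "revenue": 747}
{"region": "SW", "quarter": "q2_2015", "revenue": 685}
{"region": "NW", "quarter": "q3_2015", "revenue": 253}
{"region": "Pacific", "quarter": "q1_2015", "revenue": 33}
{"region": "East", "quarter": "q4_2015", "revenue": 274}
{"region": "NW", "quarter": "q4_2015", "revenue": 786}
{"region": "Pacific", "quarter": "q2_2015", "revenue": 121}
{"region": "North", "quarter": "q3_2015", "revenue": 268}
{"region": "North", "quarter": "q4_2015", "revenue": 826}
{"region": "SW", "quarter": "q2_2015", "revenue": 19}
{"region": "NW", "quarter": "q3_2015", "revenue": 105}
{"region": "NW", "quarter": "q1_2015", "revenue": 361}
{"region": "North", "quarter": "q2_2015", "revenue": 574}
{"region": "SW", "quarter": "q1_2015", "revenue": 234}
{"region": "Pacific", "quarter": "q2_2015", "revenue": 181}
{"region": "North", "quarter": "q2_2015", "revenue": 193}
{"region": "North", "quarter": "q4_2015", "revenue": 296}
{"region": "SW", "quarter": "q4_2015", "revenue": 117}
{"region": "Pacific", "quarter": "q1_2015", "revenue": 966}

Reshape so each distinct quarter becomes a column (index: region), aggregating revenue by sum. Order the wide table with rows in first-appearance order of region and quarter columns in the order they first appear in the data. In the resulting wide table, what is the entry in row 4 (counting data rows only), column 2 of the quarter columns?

488

With rows in first-appearance order of region, row 4 is region=SW. quarter columns in first-appearance order: q3_2015, q4_2015, q1_2015, q2_2015; column 2 is q4_2015.
Long rows with region=SW, quarter=q4_2015: 263 + 108 + 117 = 488.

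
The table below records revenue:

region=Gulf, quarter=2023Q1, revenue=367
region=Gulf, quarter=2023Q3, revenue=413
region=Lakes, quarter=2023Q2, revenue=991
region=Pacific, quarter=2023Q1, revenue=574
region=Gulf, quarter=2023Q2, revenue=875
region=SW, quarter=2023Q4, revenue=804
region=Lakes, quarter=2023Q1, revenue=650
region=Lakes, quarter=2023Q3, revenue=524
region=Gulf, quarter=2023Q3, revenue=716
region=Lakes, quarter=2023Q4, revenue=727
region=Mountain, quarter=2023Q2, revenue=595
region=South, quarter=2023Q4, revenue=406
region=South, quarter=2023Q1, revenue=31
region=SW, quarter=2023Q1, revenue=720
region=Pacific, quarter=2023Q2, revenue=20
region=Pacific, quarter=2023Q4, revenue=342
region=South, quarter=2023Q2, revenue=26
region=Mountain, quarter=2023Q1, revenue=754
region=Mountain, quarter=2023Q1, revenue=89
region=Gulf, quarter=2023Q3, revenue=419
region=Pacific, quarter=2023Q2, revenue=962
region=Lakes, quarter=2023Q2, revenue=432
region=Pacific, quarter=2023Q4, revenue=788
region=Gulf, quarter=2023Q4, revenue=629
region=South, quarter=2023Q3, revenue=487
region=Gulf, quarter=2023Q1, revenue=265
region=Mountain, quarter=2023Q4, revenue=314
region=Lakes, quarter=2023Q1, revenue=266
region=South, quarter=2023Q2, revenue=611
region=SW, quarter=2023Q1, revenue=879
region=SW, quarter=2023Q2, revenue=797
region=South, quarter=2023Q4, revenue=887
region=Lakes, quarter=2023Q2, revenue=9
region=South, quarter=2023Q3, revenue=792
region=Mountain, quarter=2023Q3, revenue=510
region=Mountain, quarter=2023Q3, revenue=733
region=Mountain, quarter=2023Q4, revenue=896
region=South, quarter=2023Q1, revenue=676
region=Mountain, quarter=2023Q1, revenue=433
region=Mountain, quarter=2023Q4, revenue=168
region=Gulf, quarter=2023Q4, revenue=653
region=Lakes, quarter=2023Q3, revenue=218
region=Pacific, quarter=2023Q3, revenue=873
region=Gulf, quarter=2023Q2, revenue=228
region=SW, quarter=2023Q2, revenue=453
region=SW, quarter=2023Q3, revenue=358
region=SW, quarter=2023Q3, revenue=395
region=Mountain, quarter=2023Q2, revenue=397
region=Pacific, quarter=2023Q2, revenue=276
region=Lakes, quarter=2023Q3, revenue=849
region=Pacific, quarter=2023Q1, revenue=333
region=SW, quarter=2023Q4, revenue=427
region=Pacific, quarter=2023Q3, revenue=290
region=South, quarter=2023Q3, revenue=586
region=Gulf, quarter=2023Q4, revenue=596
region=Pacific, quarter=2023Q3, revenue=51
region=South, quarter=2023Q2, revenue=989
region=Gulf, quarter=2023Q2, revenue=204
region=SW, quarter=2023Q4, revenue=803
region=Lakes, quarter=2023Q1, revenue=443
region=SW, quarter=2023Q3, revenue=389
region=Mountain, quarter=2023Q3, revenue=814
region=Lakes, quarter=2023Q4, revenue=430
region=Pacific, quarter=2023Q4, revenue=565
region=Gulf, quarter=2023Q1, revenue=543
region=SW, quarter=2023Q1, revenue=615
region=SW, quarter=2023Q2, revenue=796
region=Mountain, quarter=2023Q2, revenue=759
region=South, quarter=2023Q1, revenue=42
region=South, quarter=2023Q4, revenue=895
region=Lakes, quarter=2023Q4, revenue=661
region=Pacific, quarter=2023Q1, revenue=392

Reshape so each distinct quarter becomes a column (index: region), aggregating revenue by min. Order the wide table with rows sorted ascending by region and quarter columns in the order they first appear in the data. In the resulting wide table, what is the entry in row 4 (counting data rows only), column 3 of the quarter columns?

20

With rows sorted ascending by region, row 4 is region=Pacific. quarter columns in first-appearance order: 2023Q1, 2023Q3, 2023Q2, 2023Q4; column 3 is 2023Q2.
Long rows with region=Pacific, quarter=2023Q2: min(20, 962, 276) = 20.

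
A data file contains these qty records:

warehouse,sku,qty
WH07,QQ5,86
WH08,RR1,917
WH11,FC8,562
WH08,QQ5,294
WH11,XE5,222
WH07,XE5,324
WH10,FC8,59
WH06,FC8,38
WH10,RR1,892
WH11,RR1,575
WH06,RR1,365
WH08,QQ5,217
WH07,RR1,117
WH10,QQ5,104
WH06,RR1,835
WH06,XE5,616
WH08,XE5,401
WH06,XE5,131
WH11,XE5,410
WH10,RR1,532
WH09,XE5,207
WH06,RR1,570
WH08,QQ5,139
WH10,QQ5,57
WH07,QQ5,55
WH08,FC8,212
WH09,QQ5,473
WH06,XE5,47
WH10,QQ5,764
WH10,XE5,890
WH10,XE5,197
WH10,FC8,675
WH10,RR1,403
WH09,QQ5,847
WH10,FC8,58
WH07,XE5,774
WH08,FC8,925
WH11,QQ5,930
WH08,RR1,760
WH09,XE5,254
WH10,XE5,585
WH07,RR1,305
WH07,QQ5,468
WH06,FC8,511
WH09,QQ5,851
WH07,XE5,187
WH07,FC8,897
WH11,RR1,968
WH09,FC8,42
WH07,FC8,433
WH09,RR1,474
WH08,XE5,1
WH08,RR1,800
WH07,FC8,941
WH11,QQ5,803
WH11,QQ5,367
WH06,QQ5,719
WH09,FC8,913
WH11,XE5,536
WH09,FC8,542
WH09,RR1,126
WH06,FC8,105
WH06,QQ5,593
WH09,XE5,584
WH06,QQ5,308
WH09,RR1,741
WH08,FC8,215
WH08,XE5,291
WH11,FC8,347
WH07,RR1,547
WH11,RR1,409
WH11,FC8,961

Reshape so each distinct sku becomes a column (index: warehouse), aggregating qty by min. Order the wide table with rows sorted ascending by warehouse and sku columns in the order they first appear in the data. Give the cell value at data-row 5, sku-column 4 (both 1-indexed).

With rows sorted ascending by warehouse, row 5 is warehouse=WH10. sku columns in first-appearance order: QQ5, RR1, FC8, XE5; column 4 is XE5.
Long rows with warehouse=WH10, sku=XE5: min(890, 197, 585) = 197.

197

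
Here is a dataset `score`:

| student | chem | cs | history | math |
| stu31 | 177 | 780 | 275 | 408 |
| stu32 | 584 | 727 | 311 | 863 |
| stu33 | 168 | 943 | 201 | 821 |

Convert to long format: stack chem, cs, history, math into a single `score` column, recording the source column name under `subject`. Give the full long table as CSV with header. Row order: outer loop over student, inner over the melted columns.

student,subject,score
stu31,chem,177
stu31,cs,780
stu31,history,275
stu31,math,408
stu32,chem,584
stu32,cs,727
stu32,history,311
stu32,math,863
stu33,chem,168
stu33,cs,943
stu33,history,201
stu33,math,821

Each (student, column) pair becomes one row: 3 × 4 = 12 rows.
For example, (stu31, chem) → score=177.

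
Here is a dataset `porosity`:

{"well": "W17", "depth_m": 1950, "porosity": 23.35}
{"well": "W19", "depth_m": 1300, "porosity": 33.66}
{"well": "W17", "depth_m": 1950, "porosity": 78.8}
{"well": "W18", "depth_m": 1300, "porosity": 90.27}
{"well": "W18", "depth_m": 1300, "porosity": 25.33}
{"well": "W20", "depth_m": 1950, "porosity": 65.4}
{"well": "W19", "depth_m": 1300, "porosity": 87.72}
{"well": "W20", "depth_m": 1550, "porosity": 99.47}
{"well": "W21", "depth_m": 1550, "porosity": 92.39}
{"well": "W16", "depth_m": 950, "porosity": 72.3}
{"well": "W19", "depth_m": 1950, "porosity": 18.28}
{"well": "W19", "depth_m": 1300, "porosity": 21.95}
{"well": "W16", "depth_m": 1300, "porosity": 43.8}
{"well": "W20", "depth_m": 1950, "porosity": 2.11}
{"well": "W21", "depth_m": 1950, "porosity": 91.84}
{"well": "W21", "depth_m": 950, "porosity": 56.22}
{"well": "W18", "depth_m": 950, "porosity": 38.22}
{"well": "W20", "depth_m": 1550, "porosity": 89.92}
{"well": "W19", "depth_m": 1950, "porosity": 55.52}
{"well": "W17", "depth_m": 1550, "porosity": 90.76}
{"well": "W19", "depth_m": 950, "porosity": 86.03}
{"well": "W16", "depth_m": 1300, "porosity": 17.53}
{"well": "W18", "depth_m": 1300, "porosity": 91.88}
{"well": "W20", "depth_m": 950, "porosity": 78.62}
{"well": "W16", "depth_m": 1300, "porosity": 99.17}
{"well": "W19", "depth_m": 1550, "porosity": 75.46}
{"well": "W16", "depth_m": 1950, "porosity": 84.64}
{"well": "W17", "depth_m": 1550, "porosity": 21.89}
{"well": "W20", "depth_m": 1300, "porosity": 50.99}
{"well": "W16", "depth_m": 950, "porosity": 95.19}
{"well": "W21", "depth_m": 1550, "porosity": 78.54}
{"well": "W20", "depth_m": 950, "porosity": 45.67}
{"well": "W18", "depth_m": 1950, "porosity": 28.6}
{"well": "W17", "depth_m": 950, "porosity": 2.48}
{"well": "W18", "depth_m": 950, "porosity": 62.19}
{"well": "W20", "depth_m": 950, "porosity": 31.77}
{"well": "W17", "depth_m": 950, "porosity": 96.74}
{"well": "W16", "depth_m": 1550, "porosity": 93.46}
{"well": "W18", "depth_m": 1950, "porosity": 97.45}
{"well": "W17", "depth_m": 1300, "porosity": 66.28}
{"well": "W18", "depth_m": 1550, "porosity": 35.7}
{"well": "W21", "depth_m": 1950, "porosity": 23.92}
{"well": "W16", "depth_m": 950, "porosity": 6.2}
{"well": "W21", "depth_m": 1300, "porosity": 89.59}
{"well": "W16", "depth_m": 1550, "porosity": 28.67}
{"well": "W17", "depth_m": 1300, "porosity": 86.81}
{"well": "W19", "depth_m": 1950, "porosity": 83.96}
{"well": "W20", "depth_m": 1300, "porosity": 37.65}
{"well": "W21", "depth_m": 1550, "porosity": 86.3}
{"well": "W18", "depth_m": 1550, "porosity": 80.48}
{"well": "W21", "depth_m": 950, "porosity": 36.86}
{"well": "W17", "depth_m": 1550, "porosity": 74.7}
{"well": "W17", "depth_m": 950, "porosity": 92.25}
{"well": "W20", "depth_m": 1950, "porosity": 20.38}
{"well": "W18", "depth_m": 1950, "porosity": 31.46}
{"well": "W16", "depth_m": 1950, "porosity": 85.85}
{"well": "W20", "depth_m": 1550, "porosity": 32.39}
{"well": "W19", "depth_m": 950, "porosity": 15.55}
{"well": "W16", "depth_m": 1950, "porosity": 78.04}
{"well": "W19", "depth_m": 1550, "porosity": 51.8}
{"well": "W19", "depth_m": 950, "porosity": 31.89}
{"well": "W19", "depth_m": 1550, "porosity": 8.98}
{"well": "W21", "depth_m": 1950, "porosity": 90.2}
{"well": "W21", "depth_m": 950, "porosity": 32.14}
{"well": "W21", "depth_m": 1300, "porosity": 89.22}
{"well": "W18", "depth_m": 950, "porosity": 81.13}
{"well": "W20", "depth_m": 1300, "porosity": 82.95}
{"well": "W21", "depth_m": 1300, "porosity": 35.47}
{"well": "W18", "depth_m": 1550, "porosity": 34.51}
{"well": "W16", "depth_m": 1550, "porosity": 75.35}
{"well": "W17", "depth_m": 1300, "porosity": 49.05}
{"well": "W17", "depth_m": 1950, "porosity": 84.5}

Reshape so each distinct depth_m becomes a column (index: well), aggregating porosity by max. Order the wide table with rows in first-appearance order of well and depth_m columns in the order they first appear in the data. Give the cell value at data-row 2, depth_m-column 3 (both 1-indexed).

75.46

With rows in first-appearance order of well, row 2 is well=W19. depth_m columns in first-appearance order: 1950, 1300, 1550, 950; column 3 is 1550.
Long rows with well=W19, depth_m=1550: max(75.46, 51.8, 8.98) = 75.46.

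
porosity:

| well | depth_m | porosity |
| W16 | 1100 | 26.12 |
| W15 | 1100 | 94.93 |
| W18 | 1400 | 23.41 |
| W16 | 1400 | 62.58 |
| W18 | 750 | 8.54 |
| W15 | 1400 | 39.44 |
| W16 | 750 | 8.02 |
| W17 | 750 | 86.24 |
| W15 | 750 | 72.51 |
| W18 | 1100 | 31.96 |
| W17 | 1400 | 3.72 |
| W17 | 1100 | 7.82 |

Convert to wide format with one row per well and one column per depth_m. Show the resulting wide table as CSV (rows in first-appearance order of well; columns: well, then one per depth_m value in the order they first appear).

well,1100,1400,750
W16,26.12,62.58,8.02
W15,94.93,39.44,72.51
W18,31.96,23.41,8.54
W17,7.82,3.72,86.24

Columns: well plus the 3 distinct depth_m values (1100, 1400, 750).
For example, row W16 column 1100 takes porosity=26.12 from the long row (W16, 1100).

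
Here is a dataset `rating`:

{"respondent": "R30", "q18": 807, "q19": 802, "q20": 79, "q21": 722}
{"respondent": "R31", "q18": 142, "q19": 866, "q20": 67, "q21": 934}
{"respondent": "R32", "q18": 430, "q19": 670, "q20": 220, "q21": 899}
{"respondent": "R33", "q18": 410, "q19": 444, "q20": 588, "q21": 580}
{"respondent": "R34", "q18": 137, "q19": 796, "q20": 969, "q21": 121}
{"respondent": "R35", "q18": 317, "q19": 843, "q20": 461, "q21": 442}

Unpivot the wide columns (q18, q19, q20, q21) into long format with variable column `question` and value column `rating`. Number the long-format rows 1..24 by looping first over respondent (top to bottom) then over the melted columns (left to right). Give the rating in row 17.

24 rows total (6 × 4). Row 17: index ⌊(17-1)/4⌋ = 4 into respondent → R34; (17-1) mod 4 = 0 into the melted columns → q18.
So row 17 is (R34, q18, 137); rating = 137.

137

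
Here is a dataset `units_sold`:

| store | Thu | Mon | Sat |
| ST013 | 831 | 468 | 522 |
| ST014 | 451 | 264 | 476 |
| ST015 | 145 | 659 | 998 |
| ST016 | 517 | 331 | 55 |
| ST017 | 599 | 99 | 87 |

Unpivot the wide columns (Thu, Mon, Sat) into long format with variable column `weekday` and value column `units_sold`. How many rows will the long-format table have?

5 store values × 3 melted columns = 15 rows.

15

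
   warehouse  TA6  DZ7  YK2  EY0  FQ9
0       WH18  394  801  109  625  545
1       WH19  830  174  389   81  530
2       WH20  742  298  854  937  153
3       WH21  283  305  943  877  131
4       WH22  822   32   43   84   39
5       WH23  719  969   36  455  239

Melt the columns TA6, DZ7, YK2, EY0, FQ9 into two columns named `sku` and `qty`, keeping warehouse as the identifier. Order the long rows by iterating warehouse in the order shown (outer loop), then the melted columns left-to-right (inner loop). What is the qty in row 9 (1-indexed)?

81

30 rows total (6 × 5). Row 9: index ⌊(9-1)/5⌋ = 1 into warehouse → WH19; (9-1) mod 5 = 3 into the melted columns → EY0.
So row 9 is (WH19, EY0, 81); qty = 81.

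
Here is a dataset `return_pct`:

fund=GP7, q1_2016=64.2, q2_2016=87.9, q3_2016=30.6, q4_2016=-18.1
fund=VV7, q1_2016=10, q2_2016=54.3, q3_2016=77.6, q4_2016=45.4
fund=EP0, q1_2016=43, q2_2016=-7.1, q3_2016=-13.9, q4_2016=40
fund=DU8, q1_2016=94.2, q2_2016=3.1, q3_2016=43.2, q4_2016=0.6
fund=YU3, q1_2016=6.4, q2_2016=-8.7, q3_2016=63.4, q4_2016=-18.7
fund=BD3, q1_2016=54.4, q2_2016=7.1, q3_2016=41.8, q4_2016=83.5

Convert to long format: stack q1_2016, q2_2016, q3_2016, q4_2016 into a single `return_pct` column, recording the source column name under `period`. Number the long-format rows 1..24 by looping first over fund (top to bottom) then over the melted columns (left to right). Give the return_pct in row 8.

24 rows total (6 × 4). Row 8: index ⌊(8-1)/4⌋ = 1 into fund → VV7; (8-1) mod 4 = 3 into the melted columns → q4_2016.
So row 8 is (VV7, q4_2016, 45.4); return_pct = 45.4.

45.4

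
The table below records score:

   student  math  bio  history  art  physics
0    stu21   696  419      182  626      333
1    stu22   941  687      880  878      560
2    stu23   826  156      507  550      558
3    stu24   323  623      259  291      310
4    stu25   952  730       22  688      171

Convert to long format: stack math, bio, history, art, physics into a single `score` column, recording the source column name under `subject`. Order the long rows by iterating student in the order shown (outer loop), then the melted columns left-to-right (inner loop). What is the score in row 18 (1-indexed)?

25 rows total (5 × 5). Row 18: index ⌊(18-1)/5⌋ = 3 into student → stu24; (18-1) mod 5 = 2 into the melted columns → history.
So row 18 is (stu24, history, 259); score = 259.

259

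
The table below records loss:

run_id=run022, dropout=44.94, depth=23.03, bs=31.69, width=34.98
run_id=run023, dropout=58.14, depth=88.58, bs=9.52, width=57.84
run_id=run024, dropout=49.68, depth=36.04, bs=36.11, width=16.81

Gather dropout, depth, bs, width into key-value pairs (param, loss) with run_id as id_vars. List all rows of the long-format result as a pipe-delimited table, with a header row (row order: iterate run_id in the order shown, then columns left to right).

| run_id | param | loss |
| run022 | dropout | 44.94 |
| run022 | depth | 23.03 |
| run022 | bs | 31.69 |
| run022 | width | 34.98 |
| run023 | dropout | 58.14 |
| run023 | depth | 88.58 |
| run023 | bs | 9.52 |
| run023 | width | 57.84 |
| run024 | dropout | 49.68 |
| run024 | depth | 36.04 |
| run024 | bs | 36.11 |
| run024 | width | 16.81 |

Each (run_id, column) pair becomes one row: 3 × 4 = 12 rows.
For example, (run022, dropout) → loss=44.94.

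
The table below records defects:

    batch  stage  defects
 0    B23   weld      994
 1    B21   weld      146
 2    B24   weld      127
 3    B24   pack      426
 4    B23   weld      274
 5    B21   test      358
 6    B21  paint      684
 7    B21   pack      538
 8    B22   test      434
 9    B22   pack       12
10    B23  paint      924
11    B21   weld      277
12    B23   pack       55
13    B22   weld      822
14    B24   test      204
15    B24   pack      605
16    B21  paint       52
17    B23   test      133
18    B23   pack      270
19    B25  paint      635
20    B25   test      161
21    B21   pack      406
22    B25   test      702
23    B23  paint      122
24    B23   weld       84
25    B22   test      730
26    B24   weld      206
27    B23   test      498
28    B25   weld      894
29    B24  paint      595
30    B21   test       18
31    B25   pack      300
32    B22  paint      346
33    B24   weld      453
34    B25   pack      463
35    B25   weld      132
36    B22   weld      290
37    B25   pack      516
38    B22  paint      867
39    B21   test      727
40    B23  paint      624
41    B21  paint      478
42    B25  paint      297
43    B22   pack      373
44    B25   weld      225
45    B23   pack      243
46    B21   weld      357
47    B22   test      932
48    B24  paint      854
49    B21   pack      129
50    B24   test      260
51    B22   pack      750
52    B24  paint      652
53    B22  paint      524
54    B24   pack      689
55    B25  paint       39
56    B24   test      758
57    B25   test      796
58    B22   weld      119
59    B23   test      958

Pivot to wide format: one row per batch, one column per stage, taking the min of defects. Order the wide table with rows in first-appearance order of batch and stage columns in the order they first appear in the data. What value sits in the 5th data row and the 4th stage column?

39

With rows in first-appearance order of batch, row 5 is batch=B25. stage columns in first-appearance order: weld, pack, test, paint; column 4 is paint.
Long rows with batch=B25, stage=paint: min(635, 297, 39) = 39.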